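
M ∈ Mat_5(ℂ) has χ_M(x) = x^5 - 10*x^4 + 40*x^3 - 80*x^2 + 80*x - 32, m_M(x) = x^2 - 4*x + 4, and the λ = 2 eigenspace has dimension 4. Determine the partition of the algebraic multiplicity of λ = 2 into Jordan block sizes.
Block sizes for λ = 2: [2, 1, 1, 1]

Step 1 — from the characteristic polynomial, algebraic multiplicity of λ = 2 is 5. From dim ker(M − (2)·I) = 4, there are exactly 4 Jordan blocks for λ = 2.
Step 2 — from the minimal polynomial, the factor (x − 2)^2 tells us the largest block for λ = 2 has size 2.
Step 3 — with total size 5, 4 blocks, and largest block 2, the block sizes (in nonincreasing order) are [2, 1, 1, 1].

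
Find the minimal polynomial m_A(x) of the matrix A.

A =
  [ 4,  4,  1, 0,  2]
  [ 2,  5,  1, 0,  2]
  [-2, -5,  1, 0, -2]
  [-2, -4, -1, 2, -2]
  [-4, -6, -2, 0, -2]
x^3 - 6*x^2 + 12*x - 8

The characteristic polynomial is χ_A(x) = (x - 2)^5, so the eigenvalues are known. The minimal polynomial is
  m_A(x) = Π_λ (x − λ)^{k_λ}
where k_λ is the size of the *largest* Jordan block for λ (equivalently, the smallest k with (A − λI)^k v = 0 for every generalised eigenvector v of λ).

  λ = 2: largest Jordan block has size 3, contributing (x − 2)^3

So m_A(x) = (x - 2)^3 = x^3 - 6*x^2 + 12*x - 8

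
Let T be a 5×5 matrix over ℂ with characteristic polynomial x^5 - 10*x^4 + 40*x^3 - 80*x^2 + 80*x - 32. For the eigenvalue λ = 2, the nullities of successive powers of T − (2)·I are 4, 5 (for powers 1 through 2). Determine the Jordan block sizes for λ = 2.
Block sizes for λ = 2: [2, 1, 1, 1]

From the dimensions of kernels of powers, the number of Jordan blocks of size at least j is d_j − d_{j−1} where d_j = dim ker(N^j) (with d_0 = 0). Computing the differences gives [4, 1].
The number of blocks of size exactly k is (#blocks of size ≥ k) − (#blocks of size ≥ k + 1), so the partition is: 3 block(s) of size 1, 1 block(s) of size 2.
In nonincreasing order the block sizes are [2, 1, 1, 1].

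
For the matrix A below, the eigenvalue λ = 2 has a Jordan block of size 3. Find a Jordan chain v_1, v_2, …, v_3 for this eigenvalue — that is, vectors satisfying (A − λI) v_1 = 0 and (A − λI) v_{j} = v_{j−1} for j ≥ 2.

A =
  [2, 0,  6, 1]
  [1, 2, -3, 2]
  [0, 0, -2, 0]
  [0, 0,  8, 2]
A Jordan chain for λ = 2 of length 3:
v_1 = (0, 1, 0, 0)ᵀ
v_2 = (1, 2, 0, 0)ᵀ
v_3 = (0, 0, 0, 1)ᵀ

Let N = A − (2)·I. We want v_3 with N^3 v_3 = 0 but N^2 v_3 ≠ 0; then v_{j-1} := N · v_j for j = 3, …, 2.

Pick v_3 = (0, 0, 0, 1)ᵀ.
Then v_2 = N · v_3 = (1, 2, 0, 0)ᵀ.
Then v_1 = N · v_2 = (0, 1, 0, 0)ᵀ.

Sanity check: (A − (2)·I) v_1 = (0, 0, 0, 0)ᵀ = 0. ✓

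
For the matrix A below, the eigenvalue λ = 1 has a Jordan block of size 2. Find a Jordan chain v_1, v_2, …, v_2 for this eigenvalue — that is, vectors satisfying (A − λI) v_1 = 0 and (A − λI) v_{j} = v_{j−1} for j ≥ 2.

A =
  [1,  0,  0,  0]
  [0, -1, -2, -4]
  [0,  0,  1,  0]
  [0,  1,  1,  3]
A Jordan chain for λ = 1 of length 2:
v_1 = (0, -2, 0, 1)ᵀ
v_2 = (0, 1, 0, 0)ᵀ

Let N = A − (1)·I. We want v_2 with N^2 v_2 = 0 but N^1 v_2 ≠ 0; then v_{j-1} := N · v_j for j = 2, …, 2.

Pick v_2 = (0, 1, 0, 0)ᵀ.
Then v_1 = N · v_2 = (0, -2, 0, 1)ᵀ.

Sanity check: (A − (1)·I) v_1 = (0, 0, 0, 0)ᵀ = 0. ✓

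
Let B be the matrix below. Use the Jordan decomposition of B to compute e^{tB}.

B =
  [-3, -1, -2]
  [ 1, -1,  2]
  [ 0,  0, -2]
e^{tB} =
  [-t*exp(-2*t) + exp(-2*t), -t*exp(-2*t), -2*t*exp(-2*t)]
  [t*exp(-2*t), t*exp(-2*t) + exp(-2*t), 2*t*exp(-2*t)]
  [0, 0, exp(-2*t)]

Strategy: write B = P · J · P⁻¹ where J is a Jordan canonical form, so e^{tB} = P · e^{tJ} · P⁻¹, and e^{tJ} can be computed block-by-block.

B has Jordan form
J =
  [-2,  1,  0]
  [ 0, -2,  0]
  [ 0,  0, -2]
(up to reordering of blocks).

Per-block formulas:
  For a 2×2 Jordan block J_2(-2): exp(t · J_2(-2)) = e^(-2t)·(I + t·N), where N is the 2×2 nilpotent shift.
  For a 1×1 block at λ = -2: exp(t · [-2]) = [e^(-2t)].

After assembling e^{tJ} and conjugating by P, we get:

e^{tB} =
  [-t*exp(-2*t) + exp(-2*t), -t*exp(-2*t), -2*t*exp(-2*t)]
  [t*exp(-2*t), t*exp(-2*t) + exp(-2*t), 2*t*exp(-2*t)]
  [0, 0, exp(-2*t)]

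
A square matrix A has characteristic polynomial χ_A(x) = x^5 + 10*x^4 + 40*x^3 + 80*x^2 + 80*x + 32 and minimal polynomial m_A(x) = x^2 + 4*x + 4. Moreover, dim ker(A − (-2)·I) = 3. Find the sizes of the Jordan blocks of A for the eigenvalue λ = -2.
Block sizes for λ = -2: [2, 2, 1]

Step 1 — from the characteristic polynomial, algebraic multiplicity of λ = -2 is 5. From dim ker(A − (-2)·I) = 3, there are exactly 3 Jordan blocks for λ = -2.
Step 2 — from the minimal polynomial, the factor (x + 2)^2 tells us the largest block for λ = -2 has size 2.
Step 3 — with total size 5, 3 blocks, and largest block 2, the block sizes (in nonincreasing order) are [2, 2, 1].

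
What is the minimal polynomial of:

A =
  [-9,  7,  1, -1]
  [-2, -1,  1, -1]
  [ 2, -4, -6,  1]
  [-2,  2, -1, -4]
x^3 + 15*x^2 + 75*x + 125

The characteristic polynomial is χ_A(x) = (x + 5)^4, so the eigenvalues are known. The minimal polynomial is
  m_A(x) = Π_λ (x − λ)^{k_λ}
where k_λ is the size of the *largest* Jordan block for λ (equivalently, the smallest k with (A − λI)^k v = 0 for every generalised eigenvector v of λ).

  λ = -5: largest Jordan block has size 3, contributing (x + 5)^3

So m_A(x) = (x + 5)^3 = x^3 + 15*x^2 + 75*x + 125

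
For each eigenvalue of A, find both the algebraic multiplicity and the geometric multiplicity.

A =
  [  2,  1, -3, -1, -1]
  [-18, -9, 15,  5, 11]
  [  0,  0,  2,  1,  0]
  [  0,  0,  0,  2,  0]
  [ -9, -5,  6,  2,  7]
λ = -1: alg = 2, geom = 1; λ = 2: alg = 3, geom = 2

Step 1 — factor the characteristic polynomial to read off the algebraic multiplicities:
  χ_A(x) = (x - 2)^3*(x + 1)^2

Step 2 — compute geometric multiplicities via the rank-nullity identity g(λ) = n − rank(A − λI):
  rank(A − (-1)·I) = 4, so dim ker(A − (-1)·I) = n − 4 = 1
  rank(A − (2)·I) = 3, so dim ker(A − (2)·I) = n − 3 = 2

Summary:
  λ = -1: algebraic multiplicity = 2, geometric multiplicity = 1
  λ = 2: algebraic multiplicity = 3, geometric multiplicity = 2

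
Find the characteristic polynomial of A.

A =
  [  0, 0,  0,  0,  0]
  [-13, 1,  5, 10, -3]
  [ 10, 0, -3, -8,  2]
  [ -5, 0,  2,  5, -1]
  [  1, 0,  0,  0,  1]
x^5 - 4*x^4 + 6*x^3 - 4*x^2 + x

Expanding det(x·I − A) (e.g. by cofactor expansion or by noting that A is similar to its Jordan form J, which has the same characteristic polynomial as A) gives
  χ_A(x) = x^5 - 4*x^4 + 6*x^3 - 4*x^2 + x
which factors as x*(x - 1)^4. The eigenvalues (with algebraic multiplicities) are λ = 0 with multiplicity 1, λ = 1 with multiplicity 4.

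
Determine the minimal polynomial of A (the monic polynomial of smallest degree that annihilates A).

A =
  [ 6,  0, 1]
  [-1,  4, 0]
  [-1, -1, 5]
x^3 - 15*x^2 + 75*x - 125

The characteristic polynomial is χ_A(x) = (x - 5)^3, so the eigenvalues are known. The minimal polynomial is
  m_A(x) = Π_λ (x − λ)^{k_λ}
where k_λ is the size of the *largest* Jordan block for λ (equivalently, the smallest k with (A − λI)^k v = 0 for every generalised eigenvector v of λ).

  λ = 5: largest Jordan block has size 3, contributing (x − 5)^3

So m_A(x) = (x - 5)^3 = x^3 - 15*x^2 + 75*x - 125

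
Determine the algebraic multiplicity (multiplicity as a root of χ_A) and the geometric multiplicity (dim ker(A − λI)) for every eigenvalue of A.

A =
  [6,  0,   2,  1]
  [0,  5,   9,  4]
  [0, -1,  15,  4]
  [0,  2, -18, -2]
λ = 6: alg = 4, geom = 2

Step 1 — factor the characteristic polynomial to read off the algebraic multiplicities:
  χ_A(x) = (x - 6)^4

Step 2 — compute geometric multiplicities via the rank-nullity identity g(λ) = n − rank(A − λI):
  rank(A − (6)·I) = 2, so dim ker(A − (6)·I) = n − 2 = 2

Summary:
  λ = 6: algebraic multiplicity = 4, geometric multiplicity = 2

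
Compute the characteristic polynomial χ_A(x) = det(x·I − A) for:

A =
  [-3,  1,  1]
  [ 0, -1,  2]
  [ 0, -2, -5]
x^3 + 9*x^2 + 27*x + 27

Expanding det(x·I − A) (e.g. by cofactor expansion or by noting that A is similar to its Jordan form J, which has the same characteristic polynomial as A) gives
  χ_A(x) = x^3 + 9*x^2 + 27*x + 27
which factors as (x + 3)^3. The eigenvalues (with algebraic multiplicities) are λ = -3 with multiplicity 3.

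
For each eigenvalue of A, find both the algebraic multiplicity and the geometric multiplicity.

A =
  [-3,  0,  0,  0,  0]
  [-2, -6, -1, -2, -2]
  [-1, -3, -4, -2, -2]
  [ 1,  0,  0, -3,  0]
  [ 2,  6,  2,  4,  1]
λ = -3: alg = 5, geom = 3

Step 1 — factor the characteristic polynomial to read off the algebraic multiplicities:
  χ_A(x) = (x + 3)^5

Step 2 — compute geometric multiplicities via the rank-nullity identity g(λ) = n − rank(A − λI):
  rank(A − (-3)·I) = 2, so dim ker(A − (-3)·I) = n − 2 = 3

Summary:
  λ = -3: algebraic multiplicity = 5, geometric multiplicity = 3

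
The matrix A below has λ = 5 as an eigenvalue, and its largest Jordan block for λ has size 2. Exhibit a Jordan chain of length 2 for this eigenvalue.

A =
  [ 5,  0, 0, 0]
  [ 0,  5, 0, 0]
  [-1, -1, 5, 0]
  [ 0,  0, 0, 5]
A Jordan chain for λ = 5 of length 2:
v_1 = (0, 0, -1, 0)ᵀ
v_2 = (1, 0, 0, 0)ᵀ

Let N = A − (5)·I. We want v_2 with N^2 v_2 = 0 but N^1 v_2 ≠ 0; then v_{j-1} := N · v_j for j = 2, …, 2.

Pick v_2 = (1, 0, 0, 0)ᵀ.
Then v_1 = N · v_2 = (0, 0, -1, 0)ᵀ.

Sanity check: (A − (5)·I) v_1 = (0, 0, 0, 0)ᵀ = 0. ✓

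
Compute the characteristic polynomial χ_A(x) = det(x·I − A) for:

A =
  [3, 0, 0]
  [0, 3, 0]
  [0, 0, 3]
x^3 - 9*x^2 + 27*x - 27

Expanding det(x·I − A) (e.g. by cofactor expansion or by noting that A is similar to its Jordan form J, which has the same characteristic polynomial as A) gives
  χ_A(x) = x^3 - 9*x^2 + 27*x - 27
which factors as (x - 3)^3. The eigenvalues (with algebraic multiplicities) are λ = 3 with multiplicity 3.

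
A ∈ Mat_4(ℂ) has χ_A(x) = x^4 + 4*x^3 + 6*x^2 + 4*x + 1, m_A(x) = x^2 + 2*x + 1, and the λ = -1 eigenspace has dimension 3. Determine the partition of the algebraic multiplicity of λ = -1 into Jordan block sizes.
Block sizes for λ = -1: [2, 1, 1]

Step 1 — from the characteristic polynomial, algebraic multiplicity of λ = -1 is 4. From dim ker(A − (-1)·I) = 3, there are exactly 3 Jordan blocks for λ = -1.
Step 2 — from the minimal polynomial, the factor (x + 1)^2 tells us the largest block for λ = -1 has size 2.
Step 3 — with total size 4, 3 blocks, and largest block 2, the block sizes (in nonincreasing order) are [2, 1, 1].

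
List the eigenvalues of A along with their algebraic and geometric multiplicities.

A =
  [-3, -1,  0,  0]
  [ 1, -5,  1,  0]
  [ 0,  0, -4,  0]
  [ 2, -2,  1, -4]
λ = -4: alg = 4, geom = 2

Step 1 — factor the characteristic polynomial to read off the algebraic multiplicities:
  χ_A(x) = (x + 4)^4

Step 2 — compute geometric multiplicities via the rank-nullity identity g(λ) = n − rank(A − λI):
  rank(A − (-4)·I) = 2, so dim ker(A − (-4)·I) = n − 2 = 2

Summary:
  λ = -4: algebraic multiplicity = 4, geometric multiplicity = 2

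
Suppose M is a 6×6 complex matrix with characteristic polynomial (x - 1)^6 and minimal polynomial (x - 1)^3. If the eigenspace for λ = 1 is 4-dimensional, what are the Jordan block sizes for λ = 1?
Block sizes for λ = 1: [3, 1, 1, 1]

Step 1 — from the characteristic polynomial, algebraic multiplicity of λ = 1 is 6. From dim ker(M − (1)·I) = 4, there are exactly 4 Jordan blocks for λ = 1.
Step 2 — from the minimal polynomial, the factor (x − 1)^3 tells us the largest block for λ = 1 has size 3.
Step 3 — with total size 6, 4 blocks, and largest block 3, the block sizes (in nonincreasing order) are [3, 1, 1, 1].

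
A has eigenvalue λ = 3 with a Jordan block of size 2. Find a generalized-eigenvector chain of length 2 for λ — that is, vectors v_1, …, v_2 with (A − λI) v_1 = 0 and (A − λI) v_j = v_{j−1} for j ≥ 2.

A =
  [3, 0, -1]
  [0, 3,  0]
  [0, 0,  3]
A Jordan chain for λ = 3 of length 2:
v_1 = (-1, 0, 0)ᵀ
v_2 = (0, 0, 1)ᵀ

Let N = A − (3)·I. We want v_2 with N^2 v_2 = 0 but N^1 v_2 ≠ 0; then v_{j-1} := N · v_j for j = 2, …, 2.

Pick v_2 = (0, 0, 1)ᵀ.
Then v_1 = N · v_2 = (-1, 0, 0)ᵀ.

Sanity check: (A − (3)·I) v_1 = (0, 0, 0)ᵀ = 0. ✓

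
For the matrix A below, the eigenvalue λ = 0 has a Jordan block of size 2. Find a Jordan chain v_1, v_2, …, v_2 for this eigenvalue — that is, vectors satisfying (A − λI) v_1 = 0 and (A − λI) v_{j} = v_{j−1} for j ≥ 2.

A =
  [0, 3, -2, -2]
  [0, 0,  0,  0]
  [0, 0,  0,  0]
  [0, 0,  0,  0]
A Jordan chain for λ = 0 of length 2:
v_1 = (3, 0, 0, 0)ᵀ
v_2 = (0, 1, 0, 0)ᵀ

Let N = A − (0)·I. We want v_2 with N^2 v_2 = 0 but N^1 v_2 ≠ 0; then v_{j-1} := N · v_j for j = 2, …, 2.

Pick v_2 = (0, 1, 0, 0)ᵀ.
Then v_1 = N · v_2 = (3, 0, 0, 0)ᵀ.

Sanity check: (A − (0)·I) v_1 = (0, 0, 0, 0)ᵀ = 0. ✓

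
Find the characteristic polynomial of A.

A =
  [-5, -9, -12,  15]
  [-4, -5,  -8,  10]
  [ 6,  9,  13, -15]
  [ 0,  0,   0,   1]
x^4 - 4*x^3 + 6*x^2 - 4*x + 1

Expanding det(x·I − A) (e.g. by cofactor expansion or by noting that A is similar to its Jordan form J, which has the same characteristic polynomial as A) gives
  χ_A(x) = x^4 - 4*x^3 + 6*x^2 - 4*x + 1
which factors as (x - 1)^4. The eigenvalues (with algebraic multiplicities) are λ = 1 with multiplicity 4.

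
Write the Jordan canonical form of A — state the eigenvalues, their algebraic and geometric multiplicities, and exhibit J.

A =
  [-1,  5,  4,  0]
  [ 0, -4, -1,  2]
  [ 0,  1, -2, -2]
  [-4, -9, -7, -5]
J_3(-3) ⊕ J_1(-3)

The characteristic polynomial is
  det(x·I − A) = x^4 + 12*x^3 + 54*x^2 + 108*x + 81 = (x + 3)^4

Eigenvalues and multiplicities (the geometric multiplicity of λ is n − rank(A − λI), which equals the number of Jordan blocks for λ):
  λ = -3: algebraic multiplicity = 4, geometric multiplicity = 2

Determining the block sizes for each eigenvalue:
  λ = -3: with am = 4 and gm = 2, the partition is not yet determined (e.g. several partitions of 4 into 2 parts exist). Let N = A − (-3)·I. Computing rank(N^1) = 2, rank(N^2) = 1, rank(N^3) = 0; the number of blocks of size ≥ j is rank(N^{j−1}) − rank(N^j), giving [2, 1, 1]. So we have 1 block(s) of size 3, 1 block(s) of size 1 → block sizes [3, 1]

Assembling the blocks gives a Jordan form
J =
  [-3,  1,  0,  0]
  [ 0, -3,  1,  0]
  [ 0,  0, -3,  0]
  [ 0,  0,  0, -3]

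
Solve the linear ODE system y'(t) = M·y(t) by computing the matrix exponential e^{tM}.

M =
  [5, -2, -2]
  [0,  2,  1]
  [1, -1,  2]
e^{tM} =
  [t^2*exp(3*t) + 2*t*exp(3*t) + exp(3*t), -2*t*exp(3*t), -2*t^2*exp(3*t) - 2*t*exp(3*t)]
  [t^2*exp(3*t)/2, -t*exp(3*t) + exp(3*t), -t^2*exp(3*t) + t*exp(3*t)]
  [t^2*exp(3*t)/2 + t*exp(3*t), -t*exp(3*t), -t^2*exp(3*t) - t*exp(3*t) + exp(3*t)]

Strategy: write M = P · J · P⁻¹ where J is a Jordan canonical form, so e^{tM} = P · e^{tJ} · P⁻¹, and e^{tJ} can be computed block-by-block.

M has Jordan form
J =
  [3, 1, 0]
  [0, 3, 1]
  [0, 0, 3]
(up to reordering of blocks).

Per-block formulas:
  For a 3×3 Jordan block J_3(3): exp(t · J_3(3)) = e^(3t)·(I + t·N + (t^2/2)·N^2), where N is the 3×3 nilpotent shift.

After assembling e^{tJ} and conjugating by P, we get:

e^{tM} =
  [t^2*exp(3*t) + 2*t*exp(3*t) + exp(3*t), -2*t*exp(3*t), -2*t^2*exp(3*t) - 2*t*exp(3*t)]
  [t^2*exp(3*t)/2, -t*exp(3*t) + exp(3*t), -t^2*exp(3*t) + t*exp(3*t)]
  [t^2*exp(3*t)/2 + t*exp(3*t), -t*exp(3*t), -t^2*exp(3*t) - t*exp(3*t) + exp(3*t)]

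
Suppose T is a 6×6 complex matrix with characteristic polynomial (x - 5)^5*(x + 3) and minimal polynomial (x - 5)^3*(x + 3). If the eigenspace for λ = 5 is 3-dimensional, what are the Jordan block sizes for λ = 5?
Block sizes for λ = 5: [3, 1, 1]

Step 1 — from the characteristic polynomial, algebraic multiplicity of λ = 5 is 5. From dim ker(T − (5)·I) = 3, there are exactly 3 Jordan blocks for λ = 5.
Step 2 — from the minimal polynomial, the factor (x − 5)^3 tells us the largest block for λ = 5 has size 3.
Step 3 — with total size 5, 3 blocks, and largest block 3, the block sizes (in nonincreasing order) are [3, 1, 1].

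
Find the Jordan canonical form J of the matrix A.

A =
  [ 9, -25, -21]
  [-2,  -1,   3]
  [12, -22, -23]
J_3(-5)

The characteristic polynomial is
  det(x·I − A) = x^3 + 15*x^2 + 75*x + 125 = (x + 5)^3

Eigenvalues and multiplicities (the geometric multiplicity of λ is n − rank(A − λI), which equals the number of Jordan blocks for λ):
  λ = -5: algebraic multiplicity = 3, geometric multiplicity = 1

Determining the block sizes for each eigenvalue:
  λ = -5: one block (gm = 1), so the single block has size am = 3 → block sizes [3]

Assembling the blocks gives a Jordan form
J =
  [-5,  1,  0]
  [ 0, -5,  1]
  [ 0,  0, -5]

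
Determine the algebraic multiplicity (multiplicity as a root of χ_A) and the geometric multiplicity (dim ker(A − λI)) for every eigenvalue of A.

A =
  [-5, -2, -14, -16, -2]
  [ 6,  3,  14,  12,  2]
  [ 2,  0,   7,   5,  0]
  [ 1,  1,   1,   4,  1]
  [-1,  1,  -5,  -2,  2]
λ = 1: alg = 2, geom = 2; λ = 3: alg = 3, geom = 1

Step 1 — factor the characteristic polynomial to read off the algebraic multiplicities:
  χ_A(x) = (x - 3)^3*(x - 1)^2

Step 2 — compute geometric multiplicities via the rank-nullity identity g(λ) = n − rank(A − λI):
  rank(A − (1)·I) = 3, so dim ker(A − (1)·I) = n − 3 = 2
  rank(A − (3)·I) = 4, so dim ker(A − (3)·I) = n − 4 = 1

Summary:
  λ = 1: algebraic multiplicity = 2, geometric multiplicity = 2
  λ = 3: algebraic multiplicity = 3, geometric multiplicity = 1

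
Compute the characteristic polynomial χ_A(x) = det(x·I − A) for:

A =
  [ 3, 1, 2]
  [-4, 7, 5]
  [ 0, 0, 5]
x^3 - 15*x^2 + 75*x - 125

Expanding det(x·I − A) (e.g. by cofactor expansion or by noting that A is similar to its Jordan form J, which has the same characteristic polynomial as A) gives
  χ_A(x) = x^3 - 15*x^2 + 75*x - 125
which factors as (x - 5)^3. The eigenvalues (with algebraic multiplicities) are λ = 5 with multiplicity 3.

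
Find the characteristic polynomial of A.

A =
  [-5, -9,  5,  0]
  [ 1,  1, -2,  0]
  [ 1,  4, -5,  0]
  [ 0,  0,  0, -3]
x^4 + 12*x^3 + 54*x^2 + 108*x + 81

Expanding det(x·I − A) (e.g. by cofactor expansion or by noting that A is similar to its Jordan form J, which has the same characteristic polynomial as A) gives
  χ_A(x) = x^4 + 12*x^3 + 54*x^2 + 108*x + 81
which factors as (x + 3)^4. The eigenvalues (with algebraic multiplicities) are λ = -3 with multiplicity 4.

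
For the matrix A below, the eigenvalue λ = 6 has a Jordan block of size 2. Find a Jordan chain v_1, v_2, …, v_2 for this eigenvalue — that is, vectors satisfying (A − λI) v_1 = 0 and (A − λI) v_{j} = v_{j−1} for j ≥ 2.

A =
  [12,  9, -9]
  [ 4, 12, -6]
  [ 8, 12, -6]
A Jordan chain for λ = 6 of length 2:
v_1 = (6, 4, 8)ᵀ
v_2 = (1, 0, 0)ᵀ

Let N = A − (6)·I. We want v_2 with N^2 v_2 = 0 but N^1 v_2 ≠ 0; then v_{j-1} := N · v_j for j = 2, …, 2.

Pick v_2 = (1, 0, 0)ᵀ.
Then v_1 = N · v_2 = (6, 4, 8)ᵀ.

Sanity check: (A − (6)·I) v_1 = (0, 0, 0)ᵀ = 0. ✓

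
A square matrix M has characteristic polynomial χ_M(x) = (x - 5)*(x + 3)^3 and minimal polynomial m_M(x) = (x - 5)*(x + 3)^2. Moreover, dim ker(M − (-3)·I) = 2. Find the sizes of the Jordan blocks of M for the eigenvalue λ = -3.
Block sizes for λ = -3: [2, 1]

Step 1 — from the characteristic polynomial, algebraic multiplicity of λ = -3 is 3. From dim ker(M − (-3)·I) = 2, there are exactly 2 Jordan blocks for λ = -3.
Step 2 — from the minimal polynomial, the factor (x + 3)^2 tells us the largest block for λ = -3 has size 2.
Step 3 — with total size 3, 2 blocks, and largest block 2, the block sizes (in nonincreasing order) are [2, 1].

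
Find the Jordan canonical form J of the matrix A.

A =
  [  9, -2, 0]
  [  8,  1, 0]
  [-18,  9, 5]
J_2(5) ⊕ J_1(5)

The characteristic polynomial is
  det(x·I − A) = x^3 - 15*x^2 + 75*x - 125 = (x - 5)^3

Eigenvalues and multiplicities (the geometric multiplicity of λ is n − rank(A − λI), which equals the number of Jordan blocks for λ):
  λ = 5: algebraic multiplicity = 3, geometric multiplicity = 2

Determining the block sizes for each eigenvalue:
  λ = 5: 2 blocks summing to 3 forces exactly one block of size 2 and the rest size 1 → block sizes [2, 1]

Assembling the blocks gives a Jordan form
J =
  [5, 1, 0]
  [0, 5, 0]
  [0, 0, 5]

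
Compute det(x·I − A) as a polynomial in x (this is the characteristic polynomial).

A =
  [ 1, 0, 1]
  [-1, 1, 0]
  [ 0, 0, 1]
x^3 - 3*x^2 + 3*x - 1

Expanding det(x·I − A) (e.g. by cofactor expansion or by noting that A is similar to its Jordan form J, which has the same characteristic polynomial as A) gives
  χ_A(x) = x^3 - 3*x^2 + 3*x - 1
which factors as (x - 1)^3. The eigenvalues (with algebraic multiplicities) are λ = 1 with multiplicity 3.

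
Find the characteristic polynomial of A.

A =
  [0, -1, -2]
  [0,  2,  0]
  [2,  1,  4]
x^3 - 6*x^2 + 12*x - 8

Expanding det(x·I − A) (e.g. by cofactor expansion or by noting that A is similar to its Jordan form J, which has the same characteristic polynomial as A) gives
  χ_A(x) = x^3 - 6*x^2 + 12*x - 8
which factors as (x - 2)^3. The eigenvalues (with algebraic multiplicities) are λ = 2 with multiplicity 3.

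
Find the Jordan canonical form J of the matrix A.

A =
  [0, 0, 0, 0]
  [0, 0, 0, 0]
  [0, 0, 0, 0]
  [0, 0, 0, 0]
J_1(0) ⊕ J_1(0) ⊕ J_1(0) ⊕ J_1(0)

The characteristic polynomial is
  det(x·I − A) = x^4

Eigenvalues and multiplicities (the geometric multiplicity of λ is n − rank(A − λI), which equals the number of Jordan blocks for λ):
  λ = 0: algebraic multiplicity = 4, geometric multiplicity = 4

Determining the block sizes for each eigenvalue:
  λ = 0: gm = am = 4, so every block has size 1 → block sizes [1, 1, 1, 1]

Assembling the blocks gives a Jordan form
J =
  [0, 0, 0, 0]
  [0, 0, 0, 0]
  [0, 0, 0, 0]
  [0, 0, 0, 0]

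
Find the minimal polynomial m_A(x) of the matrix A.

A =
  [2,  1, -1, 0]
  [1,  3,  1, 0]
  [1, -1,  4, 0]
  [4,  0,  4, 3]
x^3 - 9*x^2 + 27*x - 27

The characteristic polynomial is χ_A(x) = (x - 3)^4, so the eigenvalues are known. The minimal polynomial is
  m_A(x) = Π_λ (x − λ)^{k_λ}
where k_λ is the size of the *largest* Jordan block for λ (equivalently, the smallest k with (A − λI)^k v = 0 for every generalised eigenvector v of λ).

  λ = 3: largest Jordan block has size 3, contributing (x − 3)^3

So m_A(x) = (x - 3)^3 = x^3 - 9*x^2 + 27*x - 27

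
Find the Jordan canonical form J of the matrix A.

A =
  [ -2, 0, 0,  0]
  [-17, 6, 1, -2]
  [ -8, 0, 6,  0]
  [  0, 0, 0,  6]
J_1(-2) ⊕ J_2(6) ⊕ J_1(6)

The characteristic polynomial is
  det(x·I − A) = x^4 - 16*x^3 + 72*x^2 - 432 = (x - 6)^3*(x + 2)

Eigenvalues and multiplicities (the geometric multiplicity of λ is n − rank(A − λI), which equals the number of Jordan blocks for λ):
  λ = -2: algebraic multiplicity = 1, geometric multiplicity = 1
  λ = 6: algebraic multiplicity = 3, geometric multiplicity = 2

Determining the block sizes for each eigenvalue:
  λ = -2: one block (gm = 1), so the single block has size am = 1 → block sizes [1]
  λ = 6: 2 blocks summing to 3 forces exactly one block of size 2 and the rest size 1 → block sizes [2, 1]

Assembling the blocks gives a Jordan form
J =
  [-2, 0, 0, 0]
  [ 0, 6, 1, 0]
  [ 0, 0, 6, 0]
  [ 0, 0, 0, 6]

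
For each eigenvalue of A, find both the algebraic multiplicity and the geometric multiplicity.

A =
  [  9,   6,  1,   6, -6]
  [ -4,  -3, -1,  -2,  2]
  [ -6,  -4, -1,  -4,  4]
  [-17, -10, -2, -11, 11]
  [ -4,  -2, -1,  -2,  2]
λ = -1: alg = 4, geom = 2; λ = 0: alg = 1, geom = 1

Step 1 — factor the characteristic polynomial to read off the algebraic multiplicities:
  χ_A(x) = x*(x + 1)^4

Step 2 — compute geometric multiplicities via the rank-nullity identity g(λ) = n − rank(A − λI):
  rank(A − (-1)·I) = 3, so dim ker(A − (-1)·I) = n − 3 = 2
  rank(A − (0)·I) = 4, so dim ker(A − (0)·I) = n − 4 = 1

Summary:
  λ = -1: algebraic multiplicity = 4, geometric multiplicity = 2
  λ = 0: algebraic multiplicity = 1, geometric multiplicity = 1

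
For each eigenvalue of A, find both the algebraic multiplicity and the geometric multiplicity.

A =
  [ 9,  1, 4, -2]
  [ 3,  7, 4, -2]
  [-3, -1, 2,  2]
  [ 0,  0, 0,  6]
λ = 6: alg = 4, geom = 3

Step 1 — factor the characteristic polynomial to read off the algebraic multiplicities:
  χ_A(x) = (x - 6)^4

Step 2 — compute geometric multiplicities via the rank-nullity identity g(λ) = n − rank(A − λI):
  rank(A − (6)·I) = 1, so dim ker(A − (6)·I) = n − 1 = 3

Summary:
  λ = 6: algebraic multiplicity = 4, geometric multiplicity = 3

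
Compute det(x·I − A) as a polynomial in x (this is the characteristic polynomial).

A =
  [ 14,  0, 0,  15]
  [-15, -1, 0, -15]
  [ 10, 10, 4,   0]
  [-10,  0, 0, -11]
x^4 - 6*x^3 + x^2 + 24*x + 16

Expanding det(x·I − A) (e.g. by cofactor expansion or by noting that A is similar to its Jordan form J, which has the same characteristic polynomial as A) gives
  χ_A(x) = x^4 - 6*x^3 + x^2 + 24*x + 16
which factors as (x - 4)^2*(x + 1)^2. The eigenvalues (with algebraic multiplicities) are λ = -1 with multiplicity 2, λ = 4 with multiplicity 2.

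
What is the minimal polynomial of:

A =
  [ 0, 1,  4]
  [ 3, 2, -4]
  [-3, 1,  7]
x^2 - 6*x + 9

The characteristic polynomial is χ_A(x) = (x - 3)^3, so the eigenvalues are known. The minimal polynomial is
  m_A(x) = Π_λ (x − λ)^{k_λ}
where k_λ is the size of the *largest* Jordan block for λ (equivalently, the smallest k with (A − λI)^k v = 0 for every generalised eigenvector v of λ).

  λ = 3: largest Jordan block has size 2, contributing (x − 3)^2

So m_A(x) = (x - 3)^2 = x^2 - 6*x + 9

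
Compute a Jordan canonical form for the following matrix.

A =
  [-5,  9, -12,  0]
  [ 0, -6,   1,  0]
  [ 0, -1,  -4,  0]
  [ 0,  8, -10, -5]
J_3(-5) ⊕ J_1(-5)

The characteristic polynomial is
  det(x·I − A) = x^4 + 20*x^3 + 150*x^2 + 500*x + 625 = (x + 5)^4

Eigenvalues and multiplicities (the geometric multiplicity of λ is n − rank(A − λI), which equals the number of Jordan blocks for λ):
  λ = -5: algebraic multiplicity = 4, geometric multiplicity = 2

Determining the block sizes for each eigenvalue:
  λ = -5: with am = 4 and gm = 2, the partition is not yet determined (e.g. several partitions of 4 into 2 parts exist). Let N = A − (-5)·I. Computing rank(N^1) = 2, rank(N^2) = 1, rank(N^3) = 0; the number of blocks of size ≥ j is rank(N^{j−1}) − rank(N^j), giving [2, 1, 1]. So we have 1 block(s) of size 3, 1 block(s) of size 1 → block sizes [3, 1]

Assembling the blocks gives a Jordan form
J =
  [-5,  1,  0,  0]
  [ 0, -5,  1,  0]
  [ 0,  0, -5,  0]
  [ 0,  0,  0, -5]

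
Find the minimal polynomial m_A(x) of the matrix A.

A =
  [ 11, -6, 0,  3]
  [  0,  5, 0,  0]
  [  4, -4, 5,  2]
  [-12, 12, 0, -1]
x^2 - 10*x + 25

The characteristic polynomial is χ_A(x) = (x - 5)^4, so the eigenvalues are known. The minimal polynomial is
  m_A(x) = Π_λ (x − λ)^{k_λ}
where k_λ is the size of the *largest* Jordan block for λ (equivalently, the smallest k with (A − λI)^k v = 0 for every generalised eigenvector v of λ).

  λ = 5: largest Jordan block has size 2, contributing (x − 5)^2

So m_A(x) = (x - 5)^2 = x^2 - 10*x + 25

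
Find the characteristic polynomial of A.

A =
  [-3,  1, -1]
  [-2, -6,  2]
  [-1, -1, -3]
x^3 + 12*x^2 + 48*x + 64

Expanding det(x·I − A) (e.g. by cofactor expansion or by noting that A is similar to its Jordan form J, which has the same characteristic polynomial as A) gives
  χ_A(x) = x^3 + 12*x^2 + 48*x + 64
which factors as (x + 4)^3. The eigenvalues (with algebraic multiplicities) are λ = -4 with multiplicity 3.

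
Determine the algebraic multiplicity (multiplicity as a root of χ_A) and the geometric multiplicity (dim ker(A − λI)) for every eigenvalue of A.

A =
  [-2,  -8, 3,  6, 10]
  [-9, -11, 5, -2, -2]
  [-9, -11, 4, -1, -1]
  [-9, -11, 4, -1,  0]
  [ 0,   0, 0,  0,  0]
λ = -5: alg = 2, geom = 1; λ = 0: alg = 3, geom = 1

Step 1 — factor the characteristic polynomial to read off the algebraic multiplicities:
  χ_A(x) = x^3*(x + 5)^2

Step 2 — compute geometric multiplicities via the rank-nullity identity g(λ) = n − rank(A − λI):
  rank(A − (-5)·I) = 4, so dim ker(A − (-5)·I) = n − 4 = 1
  rank(A − (0)·I) = 4, so dim ker(A − (0)·I) = n − 4 = 1

Summary:
  λ = -5: algebraic multiplicity = 2, geometric multiplicity = 1
  λ = 0: algebraic multiplicity = 3, geometric multiplicity = 1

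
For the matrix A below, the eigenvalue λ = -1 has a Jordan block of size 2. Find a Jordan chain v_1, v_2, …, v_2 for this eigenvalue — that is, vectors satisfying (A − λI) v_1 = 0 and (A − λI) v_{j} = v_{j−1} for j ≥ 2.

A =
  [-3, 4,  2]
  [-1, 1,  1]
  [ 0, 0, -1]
A Jordan chain for λ = -1 of length 2:
v_1 = (-2, -1, 0)ᵀ
v_2 = (1, 0, 0)ᵀ

Let N = A − (-1)·I. We want v_2 with N^2 v_2 = 0 but N^1 v_2 ≠ 0; then v_{j-1} := N · v_j for j = 2, …, 2.

Pick v_2 = (1, 0, 0)ᵀ.
Then v_1 = N · v_2 = (-2, -1, 0)ᵀ.

Sanity check: (A − (-1)·I) v_1 = (0, 0, 0)ᵀ = 0. ✓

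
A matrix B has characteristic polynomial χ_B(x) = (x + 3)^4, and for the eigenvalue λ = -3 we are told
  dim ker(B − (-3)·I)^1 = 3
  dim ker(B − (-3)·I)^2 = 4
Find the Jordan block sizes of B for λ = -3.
Block sizes for λ = -3: [2, 1, 1]

From the dimensions of kernels of powers, the number of Jordan blocks of size at least j is d_j − d_{j−1} where d_j = dim ker(N^j) (with d_0 = 0). Computing the differences gives [3, 1].
The number of blocks of size exactly k is (#blocks of size ≥ k) − (#blocks of size ≥ k + 1), so the partition is: 2 block(s) of size 1, 1 block(s) of size 2.
In nonincreasing order the block sizes are [2, 1, 1].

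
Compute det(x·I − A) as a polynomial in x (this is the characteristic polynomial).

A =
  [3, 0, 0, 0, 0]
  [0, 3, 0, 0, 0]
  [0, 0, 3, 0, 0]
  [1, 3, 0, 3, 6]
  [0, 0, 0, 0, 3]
x^5 - 15*x^4 + 90*x^3 - 270*x^2 + 405*x - 243

Expanding det(x·I − A) (e.g. by cofactor expansion or by noting that A is similar to its Jordan form J, which has the same characteristic polynomial as A) gives
  χ_A(x) = x^5 - 15*x^4 + 90*x^3 - 270*x^2 + 405*x - 243
which factors as (x - 3)^5. The eigenvalues (with algebraic multiplicities) are λ = 3 with multiplicity 5.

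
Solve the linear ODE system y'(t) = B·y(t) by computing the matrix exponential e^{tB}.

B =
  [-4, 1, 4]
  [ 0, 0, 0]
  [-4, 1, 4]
e^{tB} =
  [1 - 4*t, t, 4*t]
  [0, 1, 0]
  [-4*t, t, 4*t + 1]

Strategy: write B = P · J · P⁻¹ where J is a Jordan canonical form, so e^{tB} = P · e^{tJ} · P⁻¹, and e^{tJ} can be computed block-by-block.

B has Jordan form
J =
  [0, 1, 0]
  [0, 0, 0]
  [0, 0, 0]
(up to reordering of blocks).

Per-block formulas:
  For a 2×2 Jordan block J_2(0): exp(t · J_2(0)) = e^(0t)·(I + t·N), where N is the 2×2 nilpotent shift.
  For a 1×1 block at λ = 0: exp(t · [0]) = [e^(0t)].

After assembling e^{tJ} and conjugating by P, we get:

e^{tB} =
  [1 - 4*t, t, 4*t]
  [0, 1, 0]
  [-4*t, t, 4*t + 1]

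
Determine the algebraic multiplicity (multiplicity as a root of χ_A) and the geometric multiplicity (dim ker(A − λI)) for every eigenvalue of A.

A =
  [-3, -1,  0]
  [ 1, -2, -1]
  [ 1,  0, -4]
λ = -3: alg = 3, geom = 1

Step 1 — factor the characteristic polynomial to read off the algebraic multiplicities:
  χ_A(x) = (x + 3)^3

Step 2 — compute geometric multiplicities via the rank-nullity identity g(λ) = n − rank(A − λI):
  rank(A − (-3)·I) = 2, so dim ker(A − (-3)·I) = n − 2 = 1

Summary:
  λ = -3: algebraic multiplicity = 3, geometric multiplicity = 1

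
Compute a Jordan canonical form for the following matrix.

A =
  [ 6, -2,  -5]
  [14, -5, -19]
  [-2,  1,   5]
J_3(2)

The characteristic polynomial is
  det(x·I − A) = x^3 - 6*x^2 + 12*x - 8 = (x - 2)^3

Eigenvalues and multiplicities (the geometric multiplicity of λ is n − rank(A − λI), which equals the number of Jordan blocks for λ):
  λ = 2: algebraic multiplicity = 3, geometric multiplicity = 1

Determining the block sizes for each eigenvalue:
  λ = 2: one block (gm = 1), so the single block has size am = 3 → block sizes [3]

Assembling the blocks gives a Jordan form
J =
  [2, 1, 0]
  [0, 2, 1]
  [0, 0, 2]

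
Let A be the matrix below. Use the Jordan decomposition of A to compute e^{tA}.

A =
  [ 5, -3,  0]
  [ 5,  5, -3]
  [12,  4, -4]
e^{tA} =
  [-3*t^2*exp(2*t) + 3*t*exp(2*t) + exp(2*t), -9*t^2*exp(2*t) - 3*t*exp(2*t), 9*t^2*exp(2*t)/2]
  [-3*t^2*exp(2*t) + 5*t*exp(2*t), -9*t^2*exp(2*t) + 3*t*exp(2*t) + exp(2*t), 9*t^2*exp(2*t)/2 - 3*t*exp(2*t)]
  [-8*t^2*exp(2*t) + 12*t*exp(2*t), -24*t^2*exp(2*t) + 4*t*exp(2*t), 12*t^2*exp(2*t) - 6*t*exp(2*t) + exp(2*t)]

Strategy: write A = P · J · P⁻¹ where J is a Jordan canonical form, so e^{tA} = P · e^{tJ} · P⁻¹, and e^{tJ} can be computed block-by-block.

A has Jordan form
J =
  [2, 1, 0]
  [0, 2, 1]
  [0, 0, 2]
(up to reordering of blocks).

Per-block formulas:
  For a 3×3 Jordan block J_3(2): exp(t · J_3(2)) = e^(2t)·(I + t·N + (t^2/2)·N^2), where N is the 3×3 nilpotent shift.

After assembling e^{tJ} and conjugating by P, we get:

e^{tA} =
  [-3*t^2*exp(2*t) + 3*t*exp(2*t) + exp(2*t), -9*t^2*exp(2*t) - 3*t*exp(2*t), 9*t^2*exp(2*t)/2]
  [-3*t^2*exp(2*t) + 5*t*exp(2*t), -9*t^2*exp(2*t) + 3*t*exp(2*t) + exp(2*t), 9*t^2*exp(2*t)/2 - 3*t*exp(2*t)]
  [-8*t^2*exp(2*t) + 12*t*exp(2*t), -24*t^2*exp(2*t) + 4*t*exp(2*t), 12*t^2*exp(2*t) - 6*t*exp(2*t) + exp(2*t)]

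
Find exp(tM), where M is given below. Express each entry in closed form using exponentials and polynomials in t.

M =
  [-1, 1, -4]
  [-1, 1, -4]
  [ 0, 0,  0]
e^{tM} =
  [1 - t, t, -4*t]
  [-t, t + 1, -4*t]
  [0, 0, 1]

Strategy: write M = P · J · P⁻¹ where J is a Jordan canonical form, so e^{tM} = P · e^{tJ} · P⁻¹, and e^{tJ} can be computed block-by-block.

M has Jordan form
J =
  [0, 1, 0]
  [0, 0, 0]
  [0, 0, 0]
(up to reordering of blocks).

Per-block formulas:
  For a 2×2 Jordan block J_2(0): exp(t · J_2(0)) = e^(0t)·(I + t·N), where N is the 2×2 nilpotent shift.
  For a 1×1 block at λ = 0: exp(t · [0]) = [e^(0t)].

After assembling e^{tJ} and conjugating by P, we get:

e^{tM} =
  [1 - t, t, -4*t]
  [-t, t + 1, -4*t]
  [0, 0, 1]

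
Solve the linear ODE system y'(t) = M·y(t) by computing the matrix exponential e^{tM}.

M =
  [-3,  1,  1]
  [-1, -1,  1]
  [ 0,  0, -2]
e^{tM} =
  [-t*exp(-2*t) + exp(-2*t), t*exp(-2*t), t*exp(-2*t)]
  [-t*exp(-2*t), t*exp(-2*t) + exp(-2*t), t*exp(-2*t)]
  [0, 0, exp(-2*t)]

Strategy: write M = P · J · P⁻¹ where J is a Jordan canonical form, so e^{tM} = P · e^{tJ} · P⁻¹, and e^{tJ} can be computed block-by-block.

M has Jordan form
J =
  [-2,  1,  0]
  [ 0, -2,  0]
  [ 0,  0, -2]
(up to reordering of blocks).

Per-block formulas:
  For a 1×1 block at λ = -2: exp(t · [-2]) = [e^(-2t)].
  For a 2×2 Jordan block J_2(-2): exp(t · J_2(-2)) = e^(-2t)·(I + t·N), where N is the 2×2 nilpotent shift.

After assembling e^{tJ} and conjugating by P, we get:

e^{tM} =
  [-t*exp(-2*t) + exp(-2*t), t*exp(-2*t), t*exp(-2*t)]
  [-t*exp(-2*t), t*exp(-2*t) + exp(-2*t), t*exp(-2*t)]
  [0, 0, exp(-2*t)]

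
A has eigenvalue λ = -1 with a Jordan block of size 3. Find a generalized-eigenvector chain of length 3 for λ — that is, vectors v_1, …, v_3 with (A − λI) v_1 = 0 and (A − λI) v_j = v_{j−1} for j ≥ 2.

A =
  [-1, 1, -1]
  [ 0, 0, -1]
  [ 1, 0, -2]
A Jordan chain for λ = -1 of length 3:
v_1 = (-1, -1, -1)ᵀ
v_2 = (0, 0, 1)ᵀ
v_3 = (1, 0, 0)ᵀ

Let N = A − (-1)·I. We want v_3 with N^3 v_3 = 0 but N^2 v_3 ≠ 0; then v_{j-1} := N · v_j for j = 3, …, 2.

Pick v_3 = (1, 0, 0)ᵀ.
Then v_2 = N · v_3 = (0, 0, 1)ᵀ.
Then v_1 = N · v_2 = (-1, -1, -1)ᵀ.

Sanity check: (A − (-1)·I) v_1 = (0, 0, 0)ᵀ = 0. ✓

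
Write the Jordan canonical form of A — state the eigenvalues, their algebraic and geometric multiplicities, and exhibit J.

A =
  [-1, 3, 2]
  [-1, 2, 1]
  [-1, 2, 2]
J_3(1)

The characteristic polynomial is
  det(x·I − A) = x^3 - 3*x^2 + 3*x - 1 = (x - 1)^3

Eigenvalues and multiplicities (the geometric multiplicity of λ is n − rank(A − λI), which equals the number of Jordan blocks for λ):
  λ = 1: algebraic multiplicity = 3, geometric multiplicity = 1

Determining the block sizes for each eigenvalue:
  λ = 1: one block (gm = 1), so the single block has size am = 3 → block sizes [3]

Assembling the blocks gives a Jordan form
J =
  [1, 1, 0]
  [0, 1, 1]
  [0, 0, 1]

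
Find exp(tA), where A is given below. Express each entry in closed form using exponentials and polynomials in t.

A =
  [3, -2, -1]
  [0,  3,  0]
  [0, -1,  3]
e^{tA} =
  [exp(3*t), t^2*exp(3*t)/2 - 2*t*exp(3*t), -t*exp(3*t)]
  [0, exp(3*t), 0]
  [0, -t*exp(3*t), exp(3*t)]

Strategy: write A = P · J · P⁻¹ where J is a Jordan canonical form, so e^{tA} = P · e^{tJ} · P⁻¹, and e^{tJ} can be computed block-by-block.

A has Jordan form
J =
  [3, 1, 0]
  [0, 3, 1]
  [0, 0, 3]
(up to reordering of blocks).

Per-block formulas:
  For a 3×3 Jordan block J_3(3): exp(t · J_3(3)) = e^(3t)·(I + t·N + (t^2/2)·N^2), where N is the 3×3 nilpotent shift.

After assembling e^{tJ} and conjugating by P, we get:

e^{tA} =
  [exp(3*t), t^2*exp(3*t)/2 - 2*t*exp(3*t), -t*exp(3*t)]
  [0, exp(3*t), 0]
  [0, -t*exp(3*t), exp(3*t)]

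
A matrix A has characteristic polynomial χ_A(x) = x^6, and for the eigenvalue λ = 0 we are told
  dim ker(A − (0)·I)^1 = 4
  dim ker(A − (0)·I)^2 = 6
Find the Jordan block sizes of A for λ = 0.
Block sizes for λ = 0: [2, 2, 1, 1]

From the dimensions of kernels of powers, the number of Jordan blocks of size at least j is d_j − d_{j−1} where d_j = dim ker(N^j) (with d_0 = 0). Computing the differences gives [4, 2].
The number of blocks of size exactly k is (#blocks of size ≥ k) − (#blocks of size ≥ k + 1), so the partition is: 2 block(s) of size 1, 2 block(s) of size 2.
In nonincreasing order the block sizes are [2, 2, 1, 1].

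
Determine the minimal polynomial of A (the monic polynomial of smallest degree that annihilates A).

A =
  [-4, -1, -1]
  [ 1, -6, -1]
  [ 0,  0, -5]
x^2 + 10*x + 25

The characteristic polynomial is χ_A(x) = (x + 5)^3, so the eigenvalues are known. The minimal polynomial is
  m_A(x) = Π_λ (x − λ)^{k_λ}
where k_λ is the size of the *largest* Jordan block for λ (equivalently, the smallest k with (A − λI)^k v = 0 for every generalised eigenvector v of λ).

  λ = -5: largest Jordan block has size 2, contributing (x + 5)^2

So m_A(x) = (x + 5)^2 = x^2 + 10*x + 25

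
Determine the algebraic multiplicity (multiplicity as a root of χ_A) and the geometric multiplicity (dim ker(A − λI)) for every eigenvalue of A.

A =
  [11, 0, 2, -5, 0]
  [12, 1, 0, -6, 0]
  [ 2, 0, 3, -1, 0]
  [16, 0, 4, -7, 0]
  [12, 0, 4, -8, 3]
λ = 1: alg = 2, geom = 2; λ = 3: alg = 3, geom = 2

Step 1 — factor the characteristic polynomial to read off the algebraic multiplicities:
  χ_A(x) = (x - 3)^3*(x - 1)^2

Step 2 — compute geometric multiplicities via the rank-nullity identity g(λ) = n − rank(A − λI):
  rank(A − (1)·I) = 3, so dim ker(A − (1)·I) = n − 3 = 2
  rank(A − (3)·I) = 3, so dim ker(A − (3)·I) = n − 3 = 2

Summary:
  λ = 1: algebraic multiplicity = 2, geometric multiplicity = 2
  λ = 3: algebraic multiplicity = 3, geometric multiplicity = 2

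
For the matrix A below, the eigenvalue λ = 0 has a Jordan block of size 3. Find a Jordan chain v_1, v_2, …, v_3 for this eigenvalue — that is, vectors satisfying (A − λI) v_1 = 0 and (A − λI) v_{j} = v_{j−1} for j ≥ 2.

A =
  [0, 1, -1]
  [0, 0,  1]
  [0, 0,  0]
A Jordan chain for λ = 0 of length 3:
v_1 = (1, 0, 0)ᵀ
v_2 = (-1, 1, 0)ᵀ
v_3 = (0, 0, 1)ᵀ

Let N = A − (0)·I. We want v_3 with N^3 v_3 = 0 but N^2 v_3 ≠ 0; then v_{j-1} := N · v_j for j = 3, …, 2.

Pick v_3 = (0, 0, 1)ᵀ.
Then v_2 = N · v_3 = (-1, 1, 0)ᵀ.
Then v_1 = N · v_2 = (1, 0, 0)ᵀ.

Sanity check: (A − (0)·I) v_1 = (0, 0, 0)ᵀ = 0. ✓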